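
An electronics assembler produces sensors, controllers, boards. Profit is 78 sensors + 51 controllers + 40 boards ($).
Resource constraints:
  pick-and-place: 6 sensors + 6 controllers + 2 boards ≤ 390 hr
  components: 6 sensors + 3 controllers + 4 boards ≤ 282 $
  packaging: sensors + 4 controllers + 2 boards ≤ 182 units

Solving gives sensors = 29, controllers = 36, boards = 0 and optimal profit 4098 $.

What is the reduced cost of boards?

Binding: pick-and-place and components. Non-binding: packaging (9 unused).
Slack constraints have shadow price 0 (complementary slackness).
Dual feasibility on the basic columns requires 6·y_pick-and-place + 6·y_components = 78, 6·y_pick-and-place + 3·y_components = 51.
→ y_pick-and-place = 4 and y_components = 9.
Reduced cost of boards: c₃ − yᵀa₃ = 40 − (4·2 + 9·4) = 40 − 44 = -4.

-4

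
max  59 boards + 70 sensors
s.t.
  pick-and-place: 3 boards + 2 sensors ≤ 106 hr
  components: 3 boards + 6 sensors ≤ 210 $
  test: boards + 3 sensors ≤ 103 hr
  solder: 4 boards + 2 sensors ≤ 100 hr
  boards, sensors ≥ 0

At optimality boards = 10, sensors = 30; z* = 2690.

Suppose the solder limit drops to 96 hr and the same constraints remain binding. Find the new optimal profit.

2658

At the optimum: pick-and-place uses 90 of 106 (slack = 16); components uses 210 of 210 (binding); test uses 100 of 103 (slack = 3); solder uses 100 of 100 (binding).
Since pick-and-place, test are not tight, their duals are 0.
The binding rows give the dual system: 3·y_components + 4·y_solder = 59 and 6·y_components + 2·y_solder = 70.
→ y_components = 9 and y_solder = 8.
Δz = y_solder·Δb = 8 × (-4) = -32, so new z* = 2690 − 32 = 2658.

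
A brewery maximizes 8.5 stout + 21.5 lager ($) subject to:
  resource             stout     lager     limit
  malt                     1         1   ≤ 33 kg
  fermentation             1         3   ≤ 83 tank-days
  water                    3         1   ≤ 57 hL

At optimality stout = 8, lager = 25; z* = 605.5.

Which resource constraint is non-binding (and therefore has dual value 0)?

water

malt: 33/33 (binding)
fermentation: 83/83 (binding)
water: 49/57 (slack 8)
By complementary slackness, a constraint with positive slack has shadow price 0 → water.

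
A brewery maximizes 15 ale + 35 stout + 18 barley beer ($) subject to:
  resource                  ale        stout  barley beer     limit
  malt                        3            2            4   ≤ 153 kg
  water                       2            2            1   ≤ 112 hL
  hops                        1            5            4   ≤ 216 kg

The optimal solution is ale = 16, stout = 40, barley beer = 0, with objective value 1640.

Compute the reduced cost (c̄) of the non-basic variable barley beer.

At the optimum: malt uses 128 of 153 (slack = 25); water uses 112 of 112 (binding); hops uses 216 of 216 (binding).
Slack constraints have shadow price 0 (complementary slackness).
Dual feasibility on the basic columns requires 2·y_water + 1·y_hops = 15, 2·y_water + 5·y_hops = 35.
→ y_water = 5 and y_hops = 5.
Reduced cost of barley beer: c₃ − yᵀa₃ = 18 − (5·1 + 5·4) = 18 − 25 = -7.

-7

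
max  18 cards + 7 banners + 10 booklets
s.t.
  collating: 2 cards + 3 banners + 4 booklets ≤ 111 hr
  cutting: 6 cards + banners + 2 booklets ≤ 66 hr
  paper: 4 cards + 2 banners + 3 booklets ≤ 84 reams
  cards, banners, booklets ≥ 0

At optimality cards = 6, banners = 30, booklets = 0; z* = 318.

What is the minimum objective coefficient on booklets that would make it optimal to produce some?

11

At the optimum: collating uses 102 of 111 (slack = 9); cutting uses 66 of 66 (binding); paper uses 84 of 84 (binding).
Since collating is not tight, its dual is 0.
From A_Bᵀ y = c: 6·y_cutting + 4·y_paper = 18; 1·y_cutting + 2·y_paper = 7.
Solving: y_cutting = 1, y_paper = 3.
booklets enters the basis when its profit ≥ yᵀa₃ = 1·2 + 3·3 = 11.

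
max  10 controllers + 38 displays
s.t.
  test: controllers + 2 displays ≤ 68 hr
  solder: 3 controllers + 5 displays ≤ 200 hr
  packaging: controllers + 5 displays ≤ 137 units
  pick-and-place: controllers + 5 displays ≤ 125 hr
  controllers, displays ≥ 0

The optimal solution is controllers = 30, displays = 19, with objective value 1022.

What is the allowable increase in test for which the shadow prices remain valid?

4.5

Binding constraints: test, pick-and-place. The basis is B = [[1,2],[1,5]] with det 3.
Per unit increase in test, x* moves by d = (1.6667, -0.3333).
The basis stays optimal until solder becomes binding; allowable increase = 4.5 hr.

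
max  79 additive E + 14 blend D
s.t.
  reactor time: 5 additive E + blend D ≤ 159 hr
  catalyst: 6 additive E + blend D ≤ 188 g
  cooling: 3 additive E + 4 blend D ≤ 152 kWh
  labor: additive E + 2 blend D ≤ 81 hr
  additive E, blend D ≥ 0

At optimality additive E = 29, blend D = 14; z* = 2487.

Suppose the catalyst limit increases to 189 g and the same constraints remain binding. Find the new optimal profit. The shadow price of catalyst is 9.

Δb = 1, so new z* = 2487 + (9)·(1) = 2487 + 9 = 2496.

2496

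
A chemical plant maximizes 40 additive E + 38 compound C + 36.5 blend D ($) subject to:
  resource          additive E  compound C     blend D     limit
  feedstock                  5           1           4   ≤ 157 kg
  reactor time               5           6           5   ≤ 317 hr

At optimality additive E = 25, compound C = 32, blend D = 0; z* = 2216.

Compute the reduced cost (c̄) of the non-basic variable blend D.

At the optimum: feedstock uses 157 of 157 (binding); reactor time uses 317 of 317 (binding).
Dual feasibility on the basic columns requires 5·y_feedstock + 5·y_reactor time = 40, 1·y_feedstock + 6·y_reactor time = 38.
→ y_feedstock = 2 and y_reactor time = 6.
Reduced cost of blend D: c₃ − yᵀa₃ = 36.5 − (2·4 + 6·5) = 36.5 − 38 = -1.5.

-1.5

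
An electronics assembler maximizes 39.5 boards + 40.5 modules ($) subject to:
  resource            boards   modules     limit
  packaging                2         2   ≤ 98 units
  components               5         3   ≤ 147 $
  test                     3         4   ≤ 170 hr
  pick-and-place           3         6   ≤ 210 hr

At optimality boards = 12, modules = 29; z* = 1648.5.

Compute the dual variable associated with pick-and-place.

At the optimum: packaging uses 82 of 98 (slack = 16); components uses 147 of 147 (binding); test uses 152 of 170 (slack = 18); pick-and-place uses 210 of 210 (binding).
Since packaging, test are not tight, their duals are 0.
The binding rows give the dual system: 5·y_components + 3·y_pick-and-place = 39.5 and 3·y_components + 6·y_pick-and-place = 40.5.
→ y_components = 5.5 and y_pick-and-place = 4.
Shadow price of pick-and-place = 4.

4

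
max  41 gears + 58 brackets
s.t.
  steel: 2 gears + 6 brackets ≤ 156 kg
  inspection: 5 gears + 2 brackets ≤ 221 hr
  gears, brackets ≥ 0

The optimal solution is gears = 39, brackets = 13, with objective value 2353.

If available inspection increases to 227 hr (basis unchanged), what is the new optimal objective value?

Check each constraint at x*: steel 156/156 (tight); inspection 221/221 (tight).
The binding rows give the dual system: 2·y_steel + 5·y_inspection = 41 and 6·y_steel + 2·y_inspection = 58.
→ y_steel = 8 and y_inspection = 5.
Δz = y_inspection·Δb = 5 × (6) = 30, so new z* = 2353 + 30 = 2383.

2383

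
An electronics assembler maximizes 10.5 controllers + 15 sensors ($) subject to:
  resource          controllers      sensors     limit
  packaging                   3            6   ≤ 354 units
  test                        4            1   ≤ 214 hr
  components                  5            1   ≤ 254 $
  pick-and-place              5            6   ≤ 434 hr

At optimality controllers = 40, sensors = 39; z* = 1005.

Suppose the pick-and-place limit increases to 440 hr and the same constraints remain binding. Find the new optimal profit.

Check each constraint at x*: packaging 354/354 (tight); test 199/214 (slack 15); components 239/254 (slack 15); pick-and-place 434/434 (tight).
Slack constraints have shadow price 0 (complementary slackness).
From A_Bᵀ y = c: 3·y_packaging + 5·y_pick-and-place = 10.5; 6·y_packaging + 6·y_pick-and-place = 15.
This yields shadow prices y_packaging = 1, y_pick-and-place = 1.5.
Δz = y_pick-and-place·Δb = 1.5 × (6) = 9, so new z* = 1005 + 9 = 1014.

1014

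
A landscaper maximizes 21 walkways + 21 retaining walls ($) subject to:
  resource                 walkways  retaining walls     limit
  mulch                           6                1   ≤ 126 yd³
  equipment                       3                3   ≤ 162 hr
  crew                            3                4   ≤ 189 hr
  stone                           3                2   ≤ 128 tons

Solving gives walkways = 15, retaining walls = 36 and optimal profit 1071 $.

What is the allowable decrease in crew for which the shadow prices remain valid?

126

Binding constraints: mulch, crew. The basis is B = [[6,1],[3,4]] with det 21.
Per unit decrease in crew, x* moves by d = (0.0476, -0.2857).
The basis stays optimal until retaining walls reaches 0; allowable decrease = 126 hr.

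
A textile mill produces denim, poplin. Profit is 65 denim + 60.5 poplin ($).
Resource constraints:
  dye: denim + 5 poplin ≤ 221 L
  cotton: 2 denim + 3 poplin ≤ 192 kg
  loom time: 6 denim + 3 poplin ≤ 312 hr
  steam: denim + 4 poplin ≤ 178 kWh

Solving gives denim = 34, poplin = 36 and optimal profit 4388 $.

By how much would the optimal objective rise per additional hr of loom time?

Binding: loom time and steam. Non-binding: dye (7 unused), cotton (16 unused).
Since dye, cotton are not tight, their duals are 0.
From A_Bᵀ y = c: 6·y_loom time + 1·y_steam = 65; 3·y_loom time + 4·y_steam = 60.5.
This yields shadow prices y_loom time = 9.5, y_steam = 8.
Shadow price of loom time = 9.5.

9.5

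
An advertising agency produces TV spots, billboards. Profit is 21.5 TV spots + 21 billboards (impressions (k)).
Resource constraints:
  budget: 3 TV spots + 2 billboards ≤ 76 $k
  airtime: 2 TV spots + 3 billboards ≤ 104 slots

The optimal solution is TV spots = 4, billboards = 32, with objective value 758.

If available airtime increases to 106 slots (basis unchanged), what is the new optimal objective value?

766

Both budget and airtime are binding at x*.
From A_Bᵀ y = c: 3·y_budget + 2·y_airtime = 21.5; 2·y_budget + 3·y_airtime = 21.
This yields shadow prices y_budget = 4.5, y_airtime = 4.
Δz = y_airtime·Δb = 4 × (2) = 8, so new z* = 758 + 8 = 766.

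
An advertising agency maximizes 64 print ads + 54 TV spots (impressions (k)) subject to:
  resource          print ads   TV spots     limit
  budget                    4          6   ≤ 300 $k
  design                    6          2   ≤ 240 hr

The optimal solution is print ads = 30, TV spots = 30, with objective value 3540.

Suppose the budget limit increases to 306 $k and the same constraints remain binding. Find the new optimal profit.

3582

At the optimum: budget uses 300 of 300 (binding); design uses 240 of 240 (binding).
From A_Bᵀ y = c: 4·y_budget + 6·y_design = 64; 6·y_budget + 2·y_design = 54.
→ y_budget = 7 and y_design = 6.
Δz = y_budget·Δb = 7 × (6) = 42, so new z* = 3540 + 42 = 3582.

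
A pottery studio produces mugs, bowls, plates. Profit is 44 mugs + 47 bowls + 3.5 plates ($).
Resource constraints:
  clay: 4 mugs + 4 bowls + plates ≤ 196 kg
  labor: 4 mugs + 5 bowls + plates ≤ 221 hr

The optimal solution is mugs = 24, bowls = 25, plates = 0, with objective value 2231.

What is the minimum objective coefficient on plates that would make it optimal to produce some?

11

Check each constraint at x*: clay 196/196 (tight); labor 221/221 (tight).
From A_Bᵀ y = c: 4·y_clay + 4·y_labor = 44; 4·y_clay + 5·y_labor = 47.
This yields shadow prices y_clay = 8, y_labor = 3.
plates enters the basis when its profit ≥ yᵀa₃ = 8·1 + 3·1 = 11.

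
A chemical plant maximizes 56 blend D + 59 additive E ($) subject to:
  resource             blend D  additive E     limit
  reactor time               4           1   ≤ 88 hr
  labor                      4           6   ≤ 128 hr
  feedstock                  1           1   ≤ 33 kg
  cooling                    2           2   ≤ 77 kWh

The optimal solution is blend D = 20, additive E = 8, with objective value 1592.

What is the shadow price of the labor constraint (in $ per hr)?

Check each constraint at x*: reactor time 88/88 (tight); labor 128/128 (tight); feedstock 28/33 (slack 5); cooling 56/77 (slack 21).
Since feedstock, cooling are not tight, their duals are 0.
The binding rows give the dual system: 4·y_reactor time + 4·y_labor = 56 and 1·y_reactor time + 6·y_labor = 59.
This yields shadow prices y_reactor time = 5, y_labor = 9.
Shadow price of labor = 9.

9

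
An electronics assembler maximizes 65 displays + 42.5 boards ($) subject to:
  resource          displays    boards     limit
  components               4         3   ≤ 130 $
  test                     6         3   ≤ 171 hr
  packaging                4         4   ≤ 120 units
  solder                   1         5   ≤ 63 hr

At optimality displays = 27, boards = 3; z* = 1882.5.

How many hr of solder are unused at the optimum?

solder used = 1·27 + 5·3 = 42; slack = 63 − 42 = 21.

21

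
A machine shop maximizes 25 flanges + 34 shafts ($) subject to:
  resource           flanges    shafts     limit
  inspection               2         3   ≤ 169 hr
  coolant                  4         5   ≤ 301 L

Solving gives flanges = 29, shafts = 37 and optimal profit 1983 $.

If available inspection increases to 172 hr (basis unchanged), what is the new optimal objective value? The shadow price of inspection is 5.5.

Δb = 3, so new z* = 1983 + (5.5)·(3) = 1983 + 16.5 = 1999.5.

1999.5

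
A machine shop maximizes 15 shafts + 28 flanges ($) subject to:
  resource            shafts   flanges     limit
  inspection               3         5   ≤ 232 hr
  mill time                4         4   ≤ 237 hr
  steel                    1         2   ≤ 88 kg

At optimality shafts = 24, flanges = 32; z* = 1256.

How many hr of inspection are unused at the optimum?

0

inspection used = 3·24 + 5·32 = 232; slack = 232 − 232 = 0.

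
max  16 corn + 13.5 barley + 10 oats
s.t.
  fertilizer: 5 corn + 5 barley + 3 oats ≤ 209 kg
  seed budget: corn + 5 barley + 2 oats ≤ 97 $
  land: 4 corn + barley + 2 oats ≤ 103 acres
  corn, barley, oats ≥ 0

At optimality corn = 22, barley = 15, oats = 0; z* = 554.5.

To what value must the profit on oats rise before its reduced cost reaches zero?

11

Check each constraint at x*: fertilizer 185/209 (slack 24); seed budget 97/97 (tight); land 103/103 (tight).
Slack constraints have shadow price 0 (complementary slackness).
From A_Bᵀ y = c: 1·y_seed budget + 4·y_land = 16; 5·y_seed budget + 1·y_land = 13.5.
This yields shadow prices y_seed budget = 2, y_land = 3.5.
oats enters the basis when its profit ≥ yᵀa₃ = 2·2 + 3.5·2 = 11.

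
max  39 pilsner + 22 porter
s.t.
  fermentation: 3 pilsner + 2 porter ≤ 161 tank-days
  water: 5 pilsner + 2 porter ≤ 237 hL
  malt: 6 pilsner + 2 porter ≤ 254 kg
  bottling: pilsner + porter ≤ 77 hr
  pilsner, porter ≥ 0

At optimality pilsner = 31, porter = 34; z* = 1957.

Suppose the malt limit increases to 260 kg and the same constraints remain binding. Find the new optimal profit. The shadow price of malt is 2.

Δb = 6, so new z* = 1957 + (2)·(6) = 1957 + 12 = 1969.

1969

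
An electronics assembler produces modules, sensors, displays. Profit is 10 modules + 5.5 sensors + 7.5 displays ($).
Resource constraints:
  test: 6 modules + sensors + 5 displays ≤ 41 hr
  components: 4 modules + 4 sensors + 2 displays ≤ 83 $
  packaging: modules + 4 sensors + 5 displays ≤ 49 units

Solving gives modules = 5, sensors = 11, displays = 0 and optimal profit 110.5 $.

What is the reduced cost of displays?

-5

At the optimum: test uses 41 of 41 (binding); components uses 64 of 83 (slack = 19); packaging uses 49 of 49 (binding).
Slack constraints have shadow price 0 (complementary slackness).
Dual feasibility on the basic columns requires 6·y_test + 1·y_packaging = 10, 1·y_test + 4·y_packaging = 5.5.
Solving: y_test = 1.5, y_packaging = 1.
Reduced cost of displays: c₃ − yᵀa₃ = 7.5 − (1.5·5 + 1·5) = 7.5 − 12.5 = -5.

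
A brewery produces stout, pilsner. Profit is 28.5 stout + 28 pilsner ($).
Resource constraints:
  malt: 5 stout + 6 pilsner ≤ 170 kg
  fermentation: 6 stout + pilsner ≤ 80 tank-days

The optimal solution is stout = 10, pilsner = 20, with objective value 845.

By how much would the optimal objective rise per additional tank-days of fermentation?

Check each constraint at x*: malt 170/170 (tight); fermentation 80/80 (tight).
Dual feasibility on the basic columns requires 5·y_malt + 6·y_fermentation = 28.5, 6·y_malt + 1·y_fermentation = 28.
Solving: y_malt = 4.5, y_fermentation = 1.
Shadow price of fermentation = 1.

1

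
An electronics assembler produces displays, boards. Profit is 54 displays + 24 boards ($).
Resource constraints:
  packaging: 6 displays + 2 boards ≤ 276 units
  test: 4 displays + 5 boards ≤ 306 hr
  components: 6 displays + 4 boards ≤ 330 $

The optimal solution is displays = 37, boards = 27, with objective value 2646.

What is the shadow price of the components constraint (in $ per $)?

3

Check each constraint at x*: packaging 276/276 (tight); test 283/306 (slack 23); components 330/330 (tight).
By complementary slackness, y = 0 for the non-binding constraint.
From A_Bᵀ y = c: 6·y_packaging + 6·y_components = 54; 2·y_packaging + 4·y_components = 24.
Solving: y_packaging = 6, y_components = 3.
Shadow price of components = 3.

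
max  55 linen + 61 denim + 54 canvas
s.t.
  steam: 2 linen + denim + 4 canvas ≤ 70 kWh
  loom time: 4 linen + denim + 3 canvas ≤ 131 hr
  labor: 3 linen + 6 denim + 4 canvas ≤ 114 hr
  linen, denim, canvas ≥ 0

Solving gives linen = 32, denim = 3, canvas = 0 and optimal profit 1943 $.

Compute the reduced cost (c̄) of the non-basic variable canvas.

At the optimum: steam uses 67 of 70 (slack = 3); loom time uses 131 of 131 (binding); labor uses 114 of 114 (binding).
Slack constraints have shadow price 0 (complementary slackness).
The binding rows give the dual system: 4·y_loom time + 3·y_labor = 55 and 1·y_loom time + 6·y_labor = 61.
Solving: y_loom time = 7, y_labor = 9.
Reduced cost of canvas: c₃ − yᵀa₃ = 54 − (7·3 + 9·4) = 54 − 57 = -3.

-3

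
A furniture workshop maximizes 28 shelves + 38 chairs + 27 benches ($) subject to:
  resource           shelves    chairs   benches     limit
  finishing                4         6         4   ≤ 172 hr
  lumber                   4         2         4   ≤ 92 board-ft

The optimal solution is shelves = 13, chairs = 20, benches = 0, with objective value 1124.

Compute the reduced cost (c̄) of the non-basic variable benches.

-1

At the optimum: finishing uses 172 of 172 (binding); lumber uses 92 of 92 (binding).
Dual feasibility on the basic columns requires 4·y_finishing + 4·y_lumber = 28, 6·y_finishing + 2·y_lumber = 38.
→ y_finishing = 6 and y_lumber = 1.
Reduced cost of benches: c₃ − yᵀa₃ = 27 − (6·4 + 1·4) = 27 − 28 = -1.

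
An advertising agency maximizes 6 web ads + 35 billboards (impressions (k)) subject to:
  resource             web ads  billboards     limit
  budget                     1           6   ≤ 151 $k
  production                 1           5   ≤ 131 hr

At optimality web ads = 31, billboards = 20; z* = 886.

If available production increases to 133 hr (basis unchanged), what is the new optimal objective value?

888

At the optimum: budget uses 151 of 151 (binding); production uses 131 of 131 (binding).
The binding rows give the dual system: 1·y_budget + 1·y_production = 6 and 6·y_budget + 5·y_production = 35.
Solving: y_budget = 5, y_production = 1.
Δz = y_production·Δb = 1 × (2) = 2, so new z* = 886 + 2 = 888.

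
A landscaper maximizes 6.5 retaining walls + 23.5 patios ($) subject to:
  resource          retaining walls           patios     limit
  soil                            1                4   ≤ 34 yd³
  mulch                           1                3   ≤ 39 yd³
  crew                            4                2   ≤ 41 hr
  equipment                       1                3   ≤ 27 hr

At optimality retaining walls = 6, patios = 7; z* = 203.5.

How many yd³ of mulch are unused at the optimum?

mulch used = 1·6 + 3·7 = 27; slack = 39 − 27 = 12.

12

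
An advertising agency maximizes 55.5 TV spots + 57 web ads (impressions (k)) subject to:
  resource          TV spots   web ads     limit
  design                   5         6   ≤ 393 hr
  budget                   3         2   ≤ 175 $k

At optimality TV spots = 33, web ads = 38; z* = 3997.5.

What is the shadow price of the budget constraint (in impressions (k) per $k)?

At the optimum: design uses 393 of 393 (binding); budget uses 175 of 175 (binding).
The binding rows give the dual system: 5·y_design + 3·y_budget = 55.5 and 6·y_design + 2·y_budget = 57.
This yields shadow prices y_design = 7.5, y_budget = 6.
Shadow price of budget = 6.

6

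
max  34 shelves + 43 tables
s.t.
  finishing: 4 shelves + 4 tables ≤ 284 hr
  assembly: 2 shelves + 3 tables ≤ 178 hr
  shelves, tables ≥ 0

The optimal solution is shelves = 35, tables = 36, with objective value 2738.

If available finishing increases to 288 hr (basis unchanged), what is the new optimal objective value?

Both finishing and assembly are binding at x*.
The binding rows give the dual system: 4·y_finishing + 2·y_assembly = 34 and 4·y_finishing + 3·y_assembly = 43.
This yields shadow prices y_finishing = 4, y_assembly = 9.
Δz = y_finishing·Δb = 4 × (4) = 16, so new z* = 2738 + 16 = 2754.

2754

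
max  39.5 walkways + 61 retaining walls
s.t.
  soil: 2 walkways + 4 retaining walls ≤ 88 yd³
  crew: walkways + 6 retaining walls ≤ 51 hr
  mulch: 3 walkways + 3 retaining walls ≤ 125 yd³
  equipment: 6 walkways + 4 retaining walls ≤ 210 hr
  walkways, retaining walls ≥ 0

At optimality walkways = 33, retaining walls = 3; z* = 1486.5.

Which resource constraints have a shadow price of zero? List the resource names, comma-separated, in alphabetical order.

soil: 78/88 (slack 10)
crew: 51/51 (binding)
mulch: 108/125 (slack 17)
equipment: 210/210 (binding)
By complementary slackness, a constraint with positive slack has shadow price 0 → mulch, soil.

mulch, soil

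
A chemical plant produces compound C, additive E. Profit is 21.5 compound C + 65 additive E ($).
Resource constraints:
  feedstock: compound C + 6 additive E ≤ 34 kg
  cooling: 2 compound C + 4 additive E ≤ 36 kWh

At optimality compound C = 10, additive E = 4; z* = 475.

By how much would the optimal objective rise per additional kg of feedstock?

5.5

Check each constraint at x*: feedstock 34/34 (tight); cooling 36/36 (tight).
From A_Bᵀ y = c: 1·y_feedstock + 2·y_cooling = 21.5; 6·y_feedstock + 4·y_cooling = 65.
Solving: y_feedstock = 5.5, y_cooling = 8.
Shadow price of feedstock = 5.5.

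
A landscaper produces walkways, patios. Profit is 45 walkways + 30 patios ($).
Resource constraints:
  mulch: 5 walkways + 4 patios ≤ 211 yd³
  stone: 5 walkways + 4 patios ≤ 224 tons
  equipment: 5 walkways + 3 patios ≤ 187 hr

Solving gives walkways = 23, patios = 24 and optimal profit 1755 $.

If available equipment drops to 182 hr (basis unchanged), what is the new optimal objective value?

Binding: mulch and equipment. Non-binding: stone (13 unused).
Since stone is not tight, its dual is 0.
Dual feasibility on the basic columns requires 5·y_mulch + 5·y_equipment = 45, 4·y_mulch + 3·y_equipment = 30.
Solving: y_mulch = 3, y_equipment = 6.
Δz = y_equipment·Δb = 6 × (-5) = -30, so new z* = 1755 − 30 = 1725.

1725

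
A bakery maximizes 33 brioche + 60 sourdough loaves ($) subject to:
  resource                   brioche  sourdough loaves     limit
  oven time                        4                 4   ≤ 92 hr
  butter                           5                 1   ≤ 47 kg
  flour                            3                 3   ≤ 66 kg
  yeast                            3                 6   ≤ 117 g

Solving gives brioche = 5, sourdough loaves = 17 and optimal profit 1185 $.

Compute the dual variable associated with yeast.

9

At the optimum: oven time uses 88 of 92 (slack = 4); butter uses 42 of 47 (slack = 5); flour uses 66 of 66 (binding); yeast uses 117 of 117 (binding).
Slack constraints have shadow price 0 (complementary slackness).
From A_Bᵀ y = c: 3·y_flour + 3·y_yeast = 33; 3·y_flour + 6·y_yeast = 60.
→ y_flour = 2 and y_yeast = 9.
Shadow price of yeast = 9.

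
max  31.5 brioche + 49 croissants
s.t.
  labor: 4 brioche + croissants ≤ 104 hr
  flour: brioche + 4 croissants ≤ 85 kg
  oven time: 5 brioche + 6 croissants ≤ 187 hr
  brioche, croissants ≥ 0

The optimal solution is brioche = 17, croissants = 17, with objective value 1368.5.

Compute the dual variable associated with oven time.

Check each constraint at x*: labor 85/104 (slack 19); flour 85/85 (tight); oven time 187/187 (tight).
Slack constraints have shadow price 0 (complementary slackness).
The binding rows give the dual system: 1·y_flour + 5·y_oven time = 31.5 and 4·y_flour + 6·y_oven time = 49.
→ y_flour = 4 and y_oven time = 5.5.
Shadow price of oven time = 5.5.

5.5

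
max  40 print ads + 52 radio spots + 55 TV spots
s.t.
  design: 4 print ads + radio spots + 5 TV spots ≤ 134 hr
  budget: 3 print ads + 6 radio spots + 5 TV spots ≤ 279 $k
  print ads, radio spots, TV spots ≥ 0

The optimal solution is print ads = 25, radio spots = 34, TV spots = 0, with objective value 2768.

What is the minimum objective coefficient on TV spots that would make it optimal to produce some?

60

Check each constraint at x*: design 134/134 (tight); budget 279/279 (tight).
The binding rows give the dual system: 4·y_design + 3·y_budget = 40 and 1·y_design + 6·y_budget = 52.
Solving: y_design = 4, y_budget = 8.
TV spots enters the basis when its profit ≥ yᵀa₃ = 4·5 + 8·5 = 60.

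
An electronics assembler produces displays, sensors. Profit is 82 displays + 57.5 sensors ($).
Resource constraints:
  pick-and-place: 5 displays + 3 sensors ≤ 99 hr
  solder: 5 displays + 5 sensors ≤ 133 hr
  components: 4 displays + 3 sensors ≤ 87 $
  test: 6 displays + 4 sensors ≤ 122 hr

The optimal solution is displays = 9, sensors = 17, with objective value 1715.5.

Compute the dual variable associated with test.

8

At the optimum: pick-and-place uses 96 of 99 (slack = 3); solder uses 130 of 133 (slack = 3); components uses 87 of 87 (binding); test uses 122 of 122 (binding).
Slack constraints have shadow price 0 (complementary slackness).
Dual feasibility on the basic columns requires 4·y_components + 6·y_test = 82, 3·y_components + 4·y_test = 57.5.
Solving: y_components = 8.5, y_test = 8.
Shadow price of test = 8.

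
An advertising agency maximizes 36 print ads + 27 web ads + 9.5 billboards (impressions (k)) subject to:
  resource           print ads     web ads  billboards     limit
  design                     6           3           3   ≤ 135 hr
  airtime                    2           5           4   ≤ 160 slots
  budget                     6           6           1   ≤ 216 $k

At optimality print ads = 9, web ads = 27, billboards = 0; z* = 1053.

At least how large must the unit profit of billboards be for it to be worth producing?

12

Check each constraint at x*: design 135/135 (tight); airtime 153/160 (slack 7); budget 216/216 (tight).
Slack constraints have shadow price 0 (complementary slackness).
Dual feasibility on the basic columns requires 6·y_design + 6·y_budget = 36, 3·y_design + 6·y_budget = 27.
This yields shadow prices y_design = 3, y_budget = 3.
billboards enters the basis when its profit ≥ yᵀa₃ = 3·3 + 3·1 = 12.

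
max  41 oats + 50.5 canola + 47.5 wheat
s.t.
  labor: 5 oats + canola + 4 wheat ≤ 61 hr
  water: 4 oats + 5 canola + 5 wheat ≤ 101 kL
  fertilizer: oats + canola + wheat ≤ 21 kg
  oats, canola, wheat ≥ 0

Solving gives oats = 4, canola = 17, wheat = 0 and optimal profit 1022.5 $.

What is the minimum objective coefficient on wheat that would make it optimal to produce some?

Check each constraint at x*: labor 37/61 (slack 24); water 101/101 (tight); fertilizer 21/21 (tight).
Since labor is not tight, its dual is 0.
Dual feasibility on the basic columns requires 4·y_water + 1·y_fertilizer = 41, 5·y_water + 1·y_fertilizer = 50.5.
→ y_water = 9.5 and y_fertilizer = 3.
wheat enters the basis when its profit ≥ yᵀa₃ = 9.5·5 + 3·1 = 50.5.

50.5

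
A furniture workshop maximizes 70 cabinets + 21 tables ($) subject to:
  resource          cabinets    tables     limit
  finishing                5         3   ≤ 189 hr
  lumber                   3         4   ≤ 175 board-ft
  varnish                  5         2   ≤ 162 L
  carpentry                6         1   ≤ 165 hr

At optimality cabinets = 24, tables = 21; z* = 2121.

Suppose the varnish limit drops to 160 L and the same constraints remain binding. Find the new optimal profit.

2105

Binding: varnish and carpentry. Non-binding: finishing (6 unused), lumber (19 unused).
By complementary slackness, y = 0 for the non-binding constraints.
From A_Bᵀ y = c: 5·y_varnish + 6·y_carpentry = 70; 2·y_varnish + 1·y_carpentry = 21.
Solving: y_varnish = 8, y_carpentry = 5.
Δz = y_varnish·Δb = 8 × (-2) = -16, so new z* = 2121 − 16 = 2105.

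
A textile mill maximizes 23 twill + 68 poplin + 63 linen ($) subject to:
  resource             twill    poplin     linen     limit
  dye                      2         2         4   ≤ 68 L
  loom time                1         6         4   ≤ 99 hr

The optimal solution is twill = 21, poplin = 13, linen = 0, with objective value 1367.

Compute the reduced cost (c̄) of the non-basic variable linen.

-1

At the optimum: dye uses 68 of 68 (binding); loom time uses 99 of 99 (binding).
From A_Bᵀ y = c: 2·y_dye + 1·y_loom time = 23; 2·y_dye + 6·y_loom time = 68.
→ y_dye = 7 and y_loom time = 9.
Reduced cost of linen: c₃ − yᵀa₃ = 63 − (7·4 + 9·4) = 63 − 64 = -1.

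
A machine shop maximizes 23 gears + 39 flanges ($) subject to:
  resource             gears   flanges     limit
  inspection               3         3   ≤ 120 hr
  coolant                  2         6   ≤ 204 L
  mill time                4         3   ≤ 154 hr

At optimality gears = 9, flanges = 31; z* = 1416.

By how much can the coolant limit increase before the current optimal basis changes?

36

Binding constraints: inspection, coolant. The basis is B = [[3,3],[2,6]] with det 12.
Per unit increase in coolant, x* moves by d = (-0.25, 0.25).
The basis stays optimal until gears reaches 0; allowable increase = 36 L.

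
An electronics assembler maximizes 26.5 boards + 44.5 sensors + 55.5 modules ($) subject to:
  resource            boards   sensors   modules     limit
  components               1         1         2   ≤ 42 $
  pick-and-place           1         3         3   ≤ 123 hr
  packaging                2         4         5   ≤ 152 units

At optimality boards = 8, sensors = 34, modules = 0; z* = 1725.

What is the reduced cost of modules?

-6.5

At the optimum: components uses 42 of 42 (binding); pick-and-place uses 110 of 123 (slack = 13); packaging uses 152 of 152 (binding).
Slack constraints have shadow price 0 (complementary slackness).
From A_Bᵀ y = c: 1·y_components + 2·y_packaging = 26.5; 1·y_components + 4·y_packaging = 44.5.
Solving: y_components = 8.5, y_packaging = 9.
Reduced cost of modules: c₃ − yᵀa₃ = 55.5 − (8.5·2 + 9·5) = 55.5 − 62 = -6.5.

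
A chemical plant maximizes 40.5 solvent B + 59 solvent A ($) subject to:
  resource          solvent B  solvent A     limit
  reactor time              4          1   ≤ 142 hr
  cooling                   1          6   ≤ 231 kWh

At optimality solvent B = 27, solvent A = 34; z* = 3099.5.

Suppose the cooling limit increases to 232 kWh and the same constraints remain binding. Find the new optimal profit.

At the optimum: reactor time uses 142 of 142 (binding); cooling uses 231 of 231 (binding).
Dual feasibility on the basic columns requires 4·y_reactor time + 1·y_cooling = 40.5, 1·y_reactor time + 6·y_cooling = 59.
This yields shadow prices y_reactor time = 8, y_cooling = 8.5.
Δz = y_cooling·Δb = 8.5 × (1) = 8.5, so new z* = 3099.5 + 8.5 = 3108.

3108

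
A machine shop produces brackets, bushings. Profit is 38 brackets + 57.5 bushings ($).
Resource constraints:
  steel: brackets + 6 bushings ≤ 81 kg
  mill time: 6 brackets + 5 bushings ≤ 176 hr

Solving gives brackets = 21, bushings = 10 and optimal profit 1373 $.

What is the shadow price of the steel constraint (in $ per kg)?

5

At the optimum: steel uses 81 of 81 (binding); mill time uses 176 of 176 (binding).
From A_Bᵀ y = c: 1·y_steel + 6·y_mill time = 38; 6·y_steel + 5·y_mill time = 57.5.
→ y_steel = 5 and y_mill time = 5.5.
Shadow price of steel = 5.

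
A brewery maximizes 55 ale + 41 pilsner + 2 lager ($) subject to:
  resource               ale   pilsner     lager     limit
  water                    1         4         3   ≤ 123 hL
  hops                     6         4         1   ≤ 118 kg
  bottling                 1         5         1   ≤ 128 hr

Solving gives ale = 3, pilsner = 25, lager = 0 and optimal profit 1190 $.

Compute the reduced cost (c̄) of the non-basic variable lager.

Check each constraint at x*: water 103/123 (slack 20); hops 118/118 (tight); bottling 128/128 (tight).
Since water is not tight, its dual is 0.
Dual feasibility on the basic columns requires 6·y_hops + 1·y_bottling = 55, 4·y_hops + 5·y_bottling = 41.
Solving: y_hops = 9, y_bottling = 1.
Reduced cost of lager: c₃ − yᵀa₃ = 2 − (9·1 + 1·1) = 2 − 10 = -8.

-8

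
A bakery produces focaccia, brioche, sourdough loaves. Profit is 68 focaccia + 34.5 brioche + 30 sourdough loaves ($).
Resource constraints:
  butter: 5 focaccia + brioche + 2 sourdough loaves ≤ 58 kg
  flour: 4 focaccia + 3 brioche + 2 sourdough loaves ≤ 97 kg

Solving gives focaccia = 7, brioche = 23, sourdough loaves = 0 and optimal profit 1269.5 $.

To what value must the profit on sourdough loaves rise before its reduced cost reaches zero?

31

Both butter and flour are binding at x*.
The binding rows give the dual system: 5·y_butter + 4·y_flour = 68 and 1·y_butter + 3·y_flour = 34.5.
→ y_butter = 6 and y_flour = 9.5.
sourdough loaves enters the basis when its profit ≥ yᵀa₃ = 6·2 + 9.5·2 = 31.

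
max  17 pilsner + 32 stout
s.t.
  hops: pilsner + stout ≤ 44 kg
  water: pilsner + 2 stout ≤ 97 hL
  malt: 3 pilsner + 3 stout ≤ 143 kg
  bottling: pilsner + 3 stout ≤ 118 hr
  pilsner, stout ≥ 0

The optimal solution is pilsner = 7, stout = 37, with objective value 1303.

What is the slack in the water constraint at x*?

16

water used = 1·7 + 2·37 = 81; slack = 97 − 81 = 16.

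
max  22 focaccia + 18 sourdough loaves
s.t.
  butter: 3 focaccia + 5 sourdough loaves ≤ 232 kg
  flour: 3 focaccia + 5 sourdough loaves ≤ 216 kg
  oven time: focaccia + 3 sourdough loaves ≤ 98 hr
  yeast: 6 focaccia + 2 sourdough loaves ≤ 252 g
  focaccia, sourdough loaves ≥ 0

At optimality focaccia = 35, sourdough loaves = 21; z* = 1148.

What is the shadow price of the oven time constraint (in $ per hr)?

At the optimum: butter uses 210 of 232 (slack = 22); flour uses 210 of 216 (slack = 6); oven time uses 98 of 98 (binding); yeast uses 252 of 252 (binding).
Since butter, flour are not tight, their duals are 0.
The binding rows give the dual system: 1·y_oven time + 6·y_yeast = 22 and 3·y_oven time + 2·y_yeast = 18.
This yields shadow prices y_oven time = 4, y_yeast = 3.
Shadow price of oven time = 4.

4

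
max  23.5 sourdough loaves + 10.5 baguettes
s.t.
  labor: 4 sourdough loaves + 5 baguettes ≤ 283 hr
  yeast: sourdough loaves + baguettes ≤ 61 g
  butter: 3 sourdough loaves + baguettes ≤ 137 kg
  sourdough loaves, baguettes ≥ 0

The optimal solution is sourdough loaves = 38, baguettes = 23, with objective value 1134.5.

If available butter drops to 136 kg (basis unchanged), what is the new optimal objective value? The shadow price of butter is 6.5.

Δb = -1, so new z* = 1134.5 + (6.5)·(-1) = 1134.5 − 6.5 = 1128.

1128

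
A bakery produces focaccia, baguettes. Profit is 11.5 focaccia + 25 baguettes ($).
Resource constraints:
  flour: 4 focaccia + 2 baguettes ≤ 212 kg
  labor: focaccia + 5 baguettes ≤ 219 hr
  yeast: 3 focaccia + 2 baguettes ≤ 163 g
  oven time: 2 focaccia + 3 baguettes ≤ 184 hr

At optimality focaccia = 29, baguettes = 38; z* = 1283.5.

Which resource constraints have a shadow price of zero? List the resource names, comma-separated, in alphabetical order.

flour: 192/212 (slack 20)
labor: 219/219 (binding)
yeast: 163/163 (binding)
oven time: 172/184 (slack 12)
By complementary slackness, a constraint with positive slack has shadow price 0 → flour, oven time.

flour, oven time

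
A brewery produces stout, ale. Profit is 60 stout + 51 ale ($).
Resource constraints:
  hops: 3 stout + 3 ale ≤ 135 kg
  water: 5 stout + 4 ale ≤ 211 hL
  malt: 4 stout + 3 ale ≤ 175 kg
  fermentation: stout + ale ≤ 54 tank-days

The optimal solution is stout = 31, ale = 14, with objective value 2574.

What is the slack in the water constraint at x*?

0

water used = 5·31 + 4·14 = 211; slack = 211 − 211 = 0.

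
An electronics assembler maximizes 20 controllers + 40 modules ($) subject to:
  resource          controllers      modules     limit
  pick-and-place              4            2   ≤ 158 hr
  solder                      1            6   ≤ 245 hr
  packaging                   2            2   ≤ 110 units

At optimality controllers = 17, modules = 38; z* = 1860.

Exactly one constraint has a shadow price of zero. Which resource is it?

pick-and-place

pick-and-place: 144/158 (slack 14)
solder: 245/245 (binding)
packaging: 110/110 (binding)
By complementary slackness, a constraint with positive slack has shadow price 0 → pick-and-place.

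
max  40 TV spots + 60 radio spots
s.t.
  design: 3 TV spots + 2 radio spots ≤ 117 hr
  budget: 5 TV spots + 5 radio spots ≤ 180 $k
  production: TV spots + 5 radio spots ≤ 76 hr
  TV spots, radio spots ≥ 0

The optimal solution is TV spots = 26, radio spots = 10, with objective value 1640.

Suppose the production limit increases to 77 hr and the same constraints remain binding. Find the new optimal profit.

At the optimum: design uses 98 of 117 (slack = 19); budget uses 180 of 180 (binding); production uses 76 of 76 (binding).
Since design is not tight, its dual is 0.
Dual feasibility on the basic columns requires 5·y_budget + 1·y_production = 40, 5·y_budget + 5·y_production = 60.
→ y_budget = 7 and y_production = 5.
Δz = y_production·Δb = 5 × (1) = 5, so new z* = 1640 + 5 = 1645.

1645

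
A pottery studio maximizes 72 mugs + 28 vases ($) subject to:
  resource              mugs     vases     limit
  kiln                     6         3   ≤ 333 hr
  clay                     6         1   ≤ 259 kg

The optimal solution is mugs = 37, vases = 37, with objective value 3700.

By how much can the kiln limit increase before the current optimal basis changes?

Binding constraints: kiln, clay. The basis is B = [[6,3],[6,1]] with det -12.
Per unit increase in kiln, x* moves by d = (-0.0833, 0.5).
The basis stays optimal until mugs reaches 0; allowable increase = 444 hr.

444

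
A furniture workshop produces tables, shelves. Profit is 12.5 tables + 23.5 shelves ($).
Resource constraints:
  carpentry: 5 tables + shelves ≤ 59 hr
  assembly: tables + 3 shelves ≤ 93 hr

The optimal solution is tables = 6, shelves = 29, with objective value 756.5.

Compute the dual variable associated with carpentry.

At the optimum: carpentry uses 59 of 59 (binding); assembly uses 93 of 93 (binding).
Dual feasibility on the basic columns requires 5·y_carpentry + 1·y_assembly = 12.5, 1·y_carpentry + 3·y_assembly = 23.5.
This yields shadow prices y_carpentry = 1, y_assembly = 7.5.
Shadow price of carpentry = 1.

1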